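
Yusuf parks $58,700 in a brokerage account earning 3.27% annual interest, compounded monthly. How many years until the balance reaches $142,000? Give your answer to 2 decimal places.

27.05 years

We need (1 + 0.002725)^(12t) = 2.4191, so 12t = ln 2.4191 / ln 1.002725 ≈ 324.6203.
t ≈ 324.6203/12 = 27.0517 years.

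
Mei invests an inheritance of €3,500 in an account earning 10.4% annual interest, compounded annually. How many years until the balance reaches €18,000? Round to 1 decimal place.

16.6 years

We need (1 + 0.104)^t = 5.1429, so t = ln 5.1429 / ln 1.104 ≈ 16.5515.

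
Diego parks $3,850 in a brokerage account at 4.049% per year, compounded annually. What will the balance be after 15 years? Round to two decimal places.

Annual rate = 4.049% = 0.04049; years = 15.
A = 3,850·(1 + 0.04049)^15 ≈ 3,850·1.813713391 ≈ 6,982.7966.

$6,982.80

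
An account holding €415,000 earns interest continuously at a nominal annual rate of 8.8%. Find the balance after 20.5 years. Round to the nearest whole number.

A = P·e^(rt) = 415,000·e^(0.088·20.5) = 415,000·e^1.804.
e^1.804 ≈ 6.073894516044, so A ≈ 2,520,666.2242.

€2,520,666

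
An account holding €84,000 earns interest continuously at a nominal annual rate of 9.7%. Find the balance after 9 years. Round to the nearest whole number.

A = P·e^(rt) = 84,000·e^(0.097·9) = 84,000·e^0.873.
e^0.873 ≈ 2.39408233793, so A ≈ 201,102.9164.

€201,103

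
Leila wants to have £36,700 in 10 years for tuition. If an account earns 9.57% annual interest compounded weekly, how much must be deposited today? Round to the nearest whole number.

£14,107

Growth factor = (1 + 0.0957/52)^520 ≈ 2.601583908.
P = 36,700/2.601583908 ≈ 14,106.7908.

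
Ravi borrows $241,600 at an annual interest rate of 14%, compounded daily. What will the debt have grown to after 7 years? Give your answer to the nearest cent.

$643,611.68

Periodic rate = 14%/365 = 0.000383562; periods = 365·7 = 2555.
A = 241,600·(1 + 0.14/365)^2555 ≈ 241,600·2.6639556452 ≈ 643,611.6839.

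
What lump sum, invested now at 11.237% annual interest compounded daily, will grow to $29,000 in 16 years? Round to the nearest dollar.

Periodic rate = 11.237%/365 = 0.000307863; 5840 periods.
P = 29,000/(1 + 0.11237/365)^5840 ≈ 29,000/6.0354070486 ≈ 4,804.9783.

$4,805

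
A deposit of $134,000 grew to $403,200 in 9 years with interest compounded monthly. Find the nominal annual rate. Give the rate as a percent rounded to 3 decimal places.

12.303%

The 108-period growth factor is 403,200/134,000 = 3.00896.
r/12 = 3.00896^(1/108) − 1 ≈ 0.0102521, so r ≈ 12·0.0102521 = 12.30256%.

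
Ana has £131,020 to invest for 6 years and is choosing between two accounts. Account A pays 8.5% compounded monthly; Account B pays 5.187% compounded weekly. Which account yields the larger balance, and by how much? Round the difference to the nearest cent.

Account A, by £38,968.27

A: (1 + 0.085/12)^72 ≈ 1.66230008128, so 131,020 × 1.66230008128 ≈ 217,794.5566.
B: (1 + 0.0009975)^312 ≈ 1.36487777454, so 131,020 × 1.36487777454 ≈ 178,826.2860.
Difference ≈ 38,968.2706 in favor of A.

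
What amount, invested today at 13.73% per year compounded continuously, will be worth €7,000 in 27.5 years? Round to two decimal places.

P = A·e^(−rt) = 7,000·e^(−3.77575).
e^(−3.77575) ≈ 0.02291989427, so P ≈ 160.4393.

€160.44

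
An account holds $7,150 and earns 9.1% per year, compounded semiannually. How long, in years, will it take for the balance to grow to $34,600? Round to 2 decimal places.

We need (1 + 0.0455)^(2t) = 4.8392, so 2t = ln 4.8392 / ln 1.0455 ≈ 35.4362.
t ≈ 35.4362/2 = 17.7181 years.

17.72 years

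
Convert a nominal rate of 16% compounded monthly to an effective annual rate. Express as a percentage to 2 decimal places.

17.23%

EAR = (1 + 16%/12)^12 − 1 = (1 + 0.0133333)^12 − 1.
(1 + 0.0133333)^12 ≈ 1.172271, so EAR ≈ 17.22708%.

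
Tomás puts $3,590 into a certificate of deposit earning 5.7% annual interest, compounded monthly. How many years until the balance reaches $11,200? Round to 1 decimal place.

We need (1 + 0.00475)^(12t) = 3.1198, so 12t = ln 3.1198 / ln 1.00475 ≈ 240.0972.
t ≈ 240.0972/12 = 20.0081 years.

20.0 years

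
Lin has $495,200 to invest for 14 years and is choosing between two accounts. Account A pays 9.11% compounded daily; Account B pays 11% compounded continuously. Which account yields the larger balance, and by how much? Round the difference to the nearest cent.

Account A growth factor: (1 + 0.0911/365)^5110 ≈ 3.579563492634; balance ≈ 1,772,599.8416.
Account B growth factor: e^(0.11·14) = e^1.54 ≈ 4.664590270988; balance ≈ 2,309,905.1022.
Account B is larger by 537,305.2606.

Account B, by $537,305.26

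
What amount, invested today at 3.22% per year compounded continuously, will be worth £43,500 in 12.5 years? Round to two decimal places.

P = A·e^(−rt) = 43,500·e^(−0.4025).
e^(−0.4025) ≈ 0.66864633893, so P ≈ 29,086.1157.

£29,086.12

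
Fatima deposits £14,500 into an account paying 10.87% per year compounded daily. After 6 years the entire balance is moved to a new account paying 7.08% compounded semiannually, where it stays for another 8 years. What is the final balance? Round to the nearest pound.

£48,563

Phase 1: 14,500·(1 + 0.1087/365)^2190 ≈ 27,833.8124.
Phase 2: 27,833.8124·(1 + 0.0354)^16 ≈ 48,562.7493.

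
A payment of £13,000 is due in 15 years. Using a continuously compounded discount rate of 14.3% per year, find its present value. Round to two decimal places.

P = A·e^(−rt) = 13,000·e^(−2.145).
e^(−2.145) ≈ 0.11706803704, so P ≈ 1,521.8845.

£1,521.88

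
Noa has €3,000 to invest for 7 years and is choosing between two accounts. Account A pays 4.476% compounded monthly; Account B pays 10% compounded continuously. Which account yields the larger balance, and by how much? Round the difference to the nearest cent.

Account B, by €1,939.77

A: (1 + 0.00373)^84 ≈ 1.367162067, so 3,000 × 1.367162067 ≈ 4,101.4862.
B: e^(0.1·7) = e^0.7 ≈ 2.013752707, so 3,000 × 2.013752707 ≈ 6,041.2581.
Difference ≈ 1,939.7719 in favor of B.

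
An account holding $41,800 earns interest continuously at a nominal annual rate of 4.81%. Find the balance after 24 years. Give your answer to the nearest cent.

$132,594.60

A = P·e^(rt) = 41,800·e^(0.0481·24) = 41,800·e^1.1544.
e^1.1544 ≈ 3.17211957469, so A ≈ 132,594.5982.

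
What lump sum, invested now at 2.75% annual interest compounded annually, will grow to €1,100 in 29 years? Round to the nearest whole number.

€501

Growth factor = (1 + 0.0275)^29 ≈ 2.196206062.
P = 1,100/2.196206062 ≈ 500.8637.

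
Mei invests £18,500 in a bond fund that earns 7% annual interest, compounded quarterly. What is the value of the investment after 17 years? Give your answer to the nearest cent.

Growth factor = (1 + 0.0175)^68 ≈ 3.2534221343.
A ≈ 18,500 × 3.2534221343 ≈ 60,188.3095.

£60,188.31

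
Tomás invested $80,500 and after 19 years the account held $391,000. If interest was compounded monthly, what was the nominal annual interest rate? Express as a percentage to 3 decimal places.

8.347%

The 228-period growth factor is 391,000/80,500 = 4.85714.
r/12 = 4.85714^(1/228) − 1 ≈ 0.00695588, so r ≈ 12·0.00695588 = 8.34706%.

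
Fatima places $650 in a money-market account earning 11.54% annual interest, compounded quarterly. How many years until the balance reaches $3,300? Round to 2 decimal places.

(1 + 0.02885)^(4t) = 3,300/650 = 5.0769.
4t·ln(1 + 0.02885) = ln(5.0769); 4t = 1.6247/0.0284417 ≈ 57.1241.
t ≈ 14.2810 years.

14.28 years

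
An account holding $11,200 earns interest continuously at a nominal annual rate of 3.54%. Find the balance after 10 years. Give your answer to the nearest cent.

$15,957.26

A = P·e^(rt) = 11,200·e^(0.0354·10) = 11,200·e^0.354.
e^0.354 ≈ 1.4247551865, so A ≈ 15,957.2581.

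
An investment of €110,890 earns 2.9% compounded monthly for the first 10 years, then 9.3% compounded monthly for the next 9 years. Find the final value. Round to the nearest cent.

Phase 1: 110,890·(1 + 0.029/12)^120 ≈ 148,144.6062.
Phase 2: 148,144.6062·(1 + 0.00775)^108 ≈ 341,027.1700.

€341,027.17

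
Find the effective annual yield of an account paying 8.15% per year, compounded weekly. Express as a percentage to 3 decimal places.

8.484%

EAR = (1 + 8.15%/52)^52 − 1 = (1 + 0.00156731)^52 − 1.
(1 + 0.00156731)^52 ≈ 1.084844, so EAR ≈ 8.48440%.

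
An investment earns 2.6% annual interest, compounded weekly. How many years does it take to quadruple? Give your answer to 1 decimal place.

(1 + 0.0005)^(52t) = 4.
52t = ln 4 / ln(1 + 0.0005) ≈ 1.3863/0.000499875 ≈ 2773.2818.
t ≈ 53.3323.

53.3 years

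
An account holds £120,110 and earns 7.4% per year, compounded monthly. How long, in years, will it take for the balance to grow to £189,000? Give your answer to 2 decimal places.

We need (1 + 0.00616667)^(12t) = 1.5736, so 12t = ln 1.5736 / ln 1.006167 ≈ 73.7409.
t ≈ 73.7409/12 = 6.1451 years.

6.15 years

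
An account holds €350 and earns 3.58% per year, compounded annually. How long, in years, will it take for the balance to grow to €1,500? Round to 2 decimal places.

We need (1 + 0.0358)^t = 4.2857, so t = ln 4.2857 / ln 1.0358 ≈ 41.3739.

41.37 years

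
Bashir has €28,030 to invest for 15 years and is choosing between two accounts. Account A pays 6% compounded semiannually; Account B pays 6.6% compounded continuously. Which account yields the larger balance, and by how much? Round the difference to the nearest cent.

Account A growth factor: (1 + 0.03)^30 ≈ 2.4272624712; balance ≈ 68,036.1671.
Account B growth factor: e^(0.066·15) = e^0.99 ≈ 2.6912344723; balance ≈ 75,435.3023.
Account B is larger by 7,399.1352.

Account B, by €7,399.14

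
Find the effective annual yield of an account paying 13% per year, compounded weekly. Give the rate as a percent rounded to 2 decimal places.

13.86%

One year is 52 periods at 0.0025 each: (1 + 0.0025)^52 ≈ 1.138644.
EAR = 1.138644 − 1 ≈ 13.86436%.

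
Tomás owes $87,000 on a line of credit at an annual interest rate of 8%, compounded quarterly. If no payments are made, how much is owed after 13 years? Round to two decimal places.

Periodic rate = 8%/4 = 0.02; periods = 4·13 = 52.
A = 87,000·(1 + 0.02)^52 ≈ 87,000·2.80032818545 ≈ 243,628.5521.

$243,628.55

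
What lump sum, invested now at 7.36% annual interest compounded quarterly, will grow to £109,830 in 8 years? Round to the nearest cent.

Periodic rate = 7.36%/4 = 0.0184; 32 periods.
P = 109,830/(1 + 0.0184)^32 ≈ 109,830/1.7922083676 ≈ 61,281.9368.

£61,281.94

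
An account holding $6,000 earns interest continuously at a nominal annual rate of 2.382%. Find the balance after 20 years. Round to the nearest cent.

$9,661.60

A = P·e^(rt) = 6,000·e^(0.02382·20) = 6,000·e^0.4764.
e^0.4764 ≈ 1.610266994, so A ≈ 9,661.6020.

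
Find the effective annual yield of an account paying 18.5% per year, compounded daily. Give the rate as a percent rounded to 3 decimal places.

One year is 365 periods at 0.000506849 each: (1 + 0.000506849)^365 ≈ 1.203162.
EAR = 1.203162 − 1 ≈ 20.31620%.

20.316%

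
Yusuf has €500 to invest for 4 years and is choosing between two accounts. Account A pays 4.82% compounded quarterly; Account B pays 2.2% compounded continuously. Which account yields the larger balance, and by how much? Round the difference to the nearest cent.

A: (1 + 0.01205)^16 ≈ 1.21124363, so 500 × 1.21124363 ≈ 605.6218.
B: e^(0.022·4) = e^0.088 ≈ 1.09198812, so 500 × 1.09198812 ≈ 545.9941.
Difference ≈ 59.6278 in favor of A.

Account A, by €59.63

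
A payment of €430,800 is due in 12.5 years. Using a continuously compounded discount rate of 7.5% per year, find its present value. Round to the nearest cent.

P = A·e^(−rt) = 430,800·e^(−0.9375).
e^(−0.9375) ≈ 0.391605626677, so P ≈ 168,703.7040.

€168,703.70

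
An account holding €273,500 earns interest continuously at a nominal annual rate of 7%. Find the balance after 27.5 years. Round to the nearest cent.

A = P·e^(rt) = 273,500·e^(0.07·27.5) = 273,500·e^1.925.
e^1.925 ≈ 6.855148665899, so A ≈ 1,874,883.1601.

€1,874,883.16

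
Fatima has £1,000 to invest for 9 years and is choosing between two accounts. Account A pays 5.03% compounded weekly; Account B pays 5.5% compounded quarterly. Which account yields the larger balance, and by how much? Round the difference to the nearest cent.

Account A growth factor: (1 + 0.0503/52)^468 ≈ 1.572208299; balance ≈ 1,572.2083.
Account B growth factor: (1 + 0.01375)^36 ≈ 1.63497539; balance ≈ 1,634.9754.
Account B is larger by 62.7671.

Account B, by £62.77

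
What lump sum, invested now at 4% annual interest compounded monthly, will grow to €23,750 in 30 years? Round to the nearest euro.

Growth factor = (1 + 0.04/12)^360 ≈ 3.3134980146.
P = 23,750/3.3134980146 ≈ 7,167.6518.

€7,168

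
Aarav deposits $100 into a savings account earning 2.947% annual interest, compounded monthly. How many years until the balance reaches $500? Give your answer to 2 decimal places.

54.68 years

(1 + 0.00245583)^(12t) = 500/100 = 5.
12t·ln(1 + 0.00245583) = ln(5); 12t = 1.6094/0.00245282 ≈ 656.1575.
t ≈ 54.6798 years.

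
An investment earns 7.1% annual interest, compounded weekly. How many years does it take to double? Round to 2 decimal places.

(1 + 0.00136538)^(52t) = 2.
52t = ln 2 / ln(1 + 0.00136538) ≈ 0.69315/0.00136445 ≈ 508.0036.
t ≈ 9.7693.

9.77 years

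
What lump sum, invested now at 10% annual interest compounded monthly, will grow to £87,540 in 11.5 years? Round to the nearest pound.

Periodic rate = 10%/12 = 0.00833333; 138 periods.
P = 87,540/(1 + 0.1/12)^138 ≈ 87,540/3.1431792523 ≈ 27,850.7820.

£27,851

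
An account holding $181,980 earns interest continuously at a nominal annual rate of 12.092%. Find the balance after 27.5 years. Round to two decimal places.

$5,060,379.66

A = P·e^(rt) = 181,980·e^(0.12092·27.5) = 181,980·e^3.3253.
e^3.3253 ≈ 27.80733959334, so A ≈ 5,060,379.6592.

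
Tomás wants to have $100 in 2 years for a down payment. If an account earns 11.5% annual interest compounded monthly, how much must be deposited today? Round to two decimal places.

$79.54

Growth factor = (1 + 0.115/12)^24 ≈ 1.2572225.
P = 100/1.2572225 ≈ 79.5404.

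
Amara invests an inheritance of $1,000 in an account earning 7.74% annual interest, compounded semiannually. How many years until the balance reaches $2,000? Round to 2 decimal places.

9.13 years

(1 + 0.0387)^(2t) = 2,000/1,000 = 2.
2t·ln(1 + 0.0387) = ln(2); 2t = 0.69315/0.0379699 ≈ 18.2552.
t ≈ 9.1276 years.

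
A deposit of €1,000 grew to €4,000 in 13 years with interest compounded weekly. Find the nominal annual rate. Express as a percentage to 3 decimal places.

10.675%

(1 + r/52)^676 = 4,000/1,000 = 4.
1 + r/52 = 4^(1/676) ≈ 1.002053, so r/52 ≈ 0.00205284.
r ≈ 52·0.00205284 = 10.67474%.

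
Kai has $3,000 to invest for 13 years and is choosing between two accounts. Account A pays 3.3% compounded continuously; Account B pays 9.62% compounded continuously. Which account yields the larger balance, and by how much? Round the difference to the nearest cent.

A: e^(0.033·13) = e^0.429 ≈ 1.535721034, so 3,000 × 1.535721034 ≈ 4,607.1631.
B: e^(0.0962·13) = e^1.2506 ≈ 3.4924377916, so 3,000 × 3.4924377916 ≈ 10,477.3134.
Difference ≈ 5,870.1503 in favor of B.

Account B, by $5,870.15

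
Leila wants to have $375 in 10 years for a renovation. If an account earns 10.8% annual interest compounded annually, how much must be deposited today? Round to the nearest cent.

Annual rate = 10.8% = 0.108; 10 periods.
P = 375/(1 + 0.108)^10 ≈ 375/2.78867308 ≈ 134.4726.

$134.47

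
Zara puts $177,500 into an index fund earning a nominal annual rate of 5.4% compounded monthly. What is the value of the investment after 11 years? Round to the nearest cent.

Growth factor = (1 + 0.0045)^132 ≈ 1.80880697119.
A ≈ 177,500 × 1.80880697119 ≈ 321,063.2374.

$321,063.24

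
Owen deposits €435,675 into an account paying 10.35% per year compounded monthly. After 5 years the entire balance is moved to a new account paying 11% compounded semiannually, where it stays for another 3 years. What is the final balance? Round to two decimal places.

€1,005,682.99

After 5 years at 10.35%: 435,675 × 1.674108912518 ≈ 729,367.4005.
Then 3 years at 11%: 729,367.4005 × 1.378842806762 ≈ 1,005,682.9936.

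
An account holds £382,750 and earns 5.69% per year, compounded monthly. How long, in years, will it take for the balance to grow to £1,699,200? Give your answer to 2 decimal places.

(1 + 0.00474167)^(12t) = 1,699,200/382,750 = 4.4395.
12t·ln(1 + 0.00474167) = ln(4.4395); 12t = 1.4905/0.00473046 ≈ 315.0921.
t ≈ 26.2577 years.

26.26 years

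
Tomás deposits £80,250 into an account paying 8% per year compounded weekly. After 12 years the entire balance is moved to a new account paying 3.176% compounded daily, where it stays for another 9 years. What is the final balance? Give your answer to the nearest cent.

£278,728.06

After 12 years at 8%: 80,250 × 2.60977052232 ≈ 209,434.0844.
Then 9 years at 3.176%: 209,434.0844 × 1.33086294775 ≈ 278,728.0629.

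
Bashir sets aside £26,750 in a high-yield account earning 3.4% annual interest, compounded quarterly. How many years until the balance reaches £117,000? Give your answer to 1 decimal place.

(1 + 0.0085)^(4t) = 117,000/26,750 = 4.3738.
4t·ln(1 + 0.0085) = ln(4.3738); 4t = 1.4756/0.00846408 ≈ 174.3414.
t ≈ 43.5854 years.

43.6 years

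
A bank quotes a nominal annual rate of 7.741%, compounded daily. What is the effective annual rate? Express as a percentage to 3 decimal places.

8.048%

One year is 365 periods at 0.000212082 each: (1 + 0.000212082)^365 ≈ 1.080476.
EAR = 1.080476 − 1 ≈ 8.04761%.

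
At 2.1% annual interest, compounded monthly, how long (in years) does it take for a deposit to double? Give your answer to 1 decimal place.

(1 + 0.00175)^(12t) = 2.
12t = ln 2 / ln(1 + 0.00175) ≈ 0.69315/0.00174847 ≈ 396.4306.
t ≈ 33.0359.

33.0 years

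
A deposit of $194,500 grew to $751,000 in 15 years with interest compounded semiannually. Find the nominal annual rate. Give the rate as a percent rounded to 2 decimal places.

(1 + r/2)^30 = 751,000/194,500 = 3.86118.
1 + r/2 = 3.86118^(1/30) ≈ 1.046062, so r/2 ≈ 0.0460618.
r ≈ 2·0.0460618 = 9.21236%.

9.21%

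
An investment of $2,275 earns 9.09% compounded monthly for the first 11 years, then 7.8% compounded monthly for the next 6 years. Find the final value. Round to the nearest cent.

Phase 1: 2,275·(1 + 0.007575)^132 ≈ 6,160.2167.
Phase 2: 6,160.2167·(1 + 0.0065)^72 ≈ 9,821.7323.

$9,821.73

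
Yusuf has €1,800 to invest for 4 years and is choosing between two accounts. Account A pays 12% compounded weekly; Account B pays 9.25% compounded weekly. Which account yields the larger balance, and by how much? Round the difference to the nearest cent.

Account A, by €302.26

A: (1 + 0.12/52)^208 ≈ 1.615180967, so 1,800 × 1.615180967 ≈ 2,907.3257.
B: (1 + 0.0925/52)^208 ≈ 1.447258827, so 1,800 × 1.447258827 ≈ 2,605.0659.
Difference ≈ 302.2599 in favor of A.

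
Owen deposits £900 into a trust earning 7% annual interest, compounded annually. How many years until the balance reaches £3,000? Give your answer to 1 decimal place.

We need (1 + 0.07)^t = 3.3333, so t = ln 3.3333 / ln 1.07 ≈ 17.7948.

17.8 years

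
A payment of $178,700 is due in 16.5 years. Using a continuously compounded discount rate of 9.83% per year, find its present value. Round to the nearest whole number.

P = A·e^(−rt) = 178,700·e^(−1.62195).
e^(−1.62195) ≈ 0.197513172631, so P ≈ 35,295.6039.

$35,296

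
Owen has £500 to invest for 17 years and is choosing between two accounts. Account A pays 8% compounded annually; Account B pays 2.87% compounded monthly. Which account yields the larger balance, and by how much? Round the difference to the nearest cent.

Account A, by £1,036.04

A: (1 + 0.08)^17 ≈ 3.700018055, so 500 × 3.700018055 ≈ 1,850.0090.
B: (1 + 0.0287/12)^204 ≈ 1.62794337, so 500 × 1.62794337 ≈ 813.9717.
Difference ≈ 1,036.0373 in favor of A.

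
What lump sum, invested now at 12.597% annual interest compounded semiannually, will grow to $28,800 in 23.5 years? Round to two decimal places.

$1,631.61

Growth factor = (1 + 0.062985)^47 ≈ 17.651247273.
P = 28,800/17.651247273 ≈ 1,631.6127.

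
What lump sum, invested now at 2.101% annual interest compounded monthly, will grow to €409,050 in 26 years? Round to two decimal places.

Growth factor = (1 + 0.02101/12)^312 ≈ 1.7259581617.
P = 409,050/1.7259581617 ≈ 236,998.7924.

€236,998.79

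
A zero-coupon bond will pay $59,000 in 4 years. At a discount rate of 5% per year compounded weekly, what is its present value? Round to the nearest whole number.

$48,310

Periodic rate = 5%/52 = 0.000961538; 208 periods.
P = 59,000/(1 + 0.05/52)^208 ≈ 59,000/1.2212853965 ≈ 48,309.7564.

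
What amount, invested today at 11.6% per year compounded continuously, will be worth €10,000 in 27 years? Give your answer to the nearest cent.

P = A·e^(−rt) = 10,000·e^(−3.132).
e^(−3.132) ≈ 0.04363044904, so P ≈ 436.3045.

€436.30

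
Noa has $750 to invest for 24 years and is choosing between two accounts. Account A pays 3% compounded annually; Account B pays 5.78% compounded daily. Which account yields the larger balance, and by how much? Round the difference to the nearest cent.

A: (1 + 0.03)^24 ≈ 2.032794106, so 750 × 2.032794106 ≈ 1,524.5956.
B: (1 + 0.0578/365)^8760 ≈ 4.003184526, so 750 × 4.003184526 ≈ 3,002.3884.
Difference ≈ 1,477.7928 in favor of B.

Account B, by $1,477.79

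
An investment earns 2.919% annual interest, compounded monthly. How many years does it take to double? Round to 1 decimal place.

23.8 years

(1 + 0.0024325)^(12t) = 2.
12t = ln 2 / ln(1 + 0.0024325) ≈ 0.69315/0.00242955 ≈ 285.2990.
t ≈ 23.7749.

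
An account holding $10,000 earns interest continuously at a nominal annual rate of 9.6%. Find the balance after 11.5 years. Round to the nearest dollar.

$30,162

A = P·e^(rt) = 10,000·e^(0.096·11.5) = 10,000·e^1.104.
e^1.104 ≈ 3.0162067534, so A ≈ 30,162.0675.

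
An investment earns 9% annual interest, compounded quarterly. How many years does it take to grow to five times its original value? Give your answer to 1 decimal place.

(1 + 0.0225)^(4t) = 5.
4t = ln 5 / ln(1 + 0.0225) ≈ 1.6094/0.0222506 ≈ 72.3323.
t ≈ 18.0831.

18.1 years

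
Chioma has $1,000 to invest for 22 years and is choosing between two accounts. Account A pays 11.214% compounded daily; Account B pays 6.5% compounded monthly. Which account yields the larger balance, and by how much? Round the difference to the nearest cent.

A: (1 + 0.11214/365)^8030 ≈ 11.783509966, so 1,000 × 11.783509966 ≈ 11,783.5100.
B: (1 + 0.065/12)^264 ≈ 4.162604717, so 1,000 × 4.162604717 ≈ 4,162.6047.
Difference ≈ 7,620.9052 in favor of A.

Account A, by $7,620.91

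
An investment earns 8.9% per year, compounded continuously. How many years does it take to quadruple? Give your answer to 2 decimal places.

e^(0.089t) = 4, so 0.089t = ln 4 ≈ 1.3863.
t ≈ 1.3863/0.089 ≈ 15.5763.

15.58 years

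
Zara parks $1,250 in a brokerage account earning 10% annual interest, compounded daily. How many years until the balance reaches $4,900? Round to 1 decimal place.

13.7 years

We need (1 + 0.000273973)^(365t) = 3.92, so 365t = ln 3.92 / ln 1.000274 ≈ 4986.9176.
t ≈ 4986.9176/365 = 13.6628 years.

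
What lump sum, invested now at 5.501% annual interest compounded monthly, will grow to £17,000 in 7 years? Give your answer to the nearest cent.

£11,577.03

Periodic rate = 5.501%/12 = 0.00458417; 84 periods.
P = 17,000/(1 + 0.05501/12)^84 ≈ 17,000/1.4684245268 ≈ 11,577.0335.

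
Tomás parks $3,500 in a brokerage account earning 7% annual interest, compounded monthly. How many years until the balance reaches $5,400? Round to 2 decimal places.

We need (1 + 0.00583333)^(12t) = 1.5429, so 12t = ln 1.5429 / ln 1.005833 ≈ 74.5542.
t ≈ 74.5542/12 = 6.2129 years.

6.21 years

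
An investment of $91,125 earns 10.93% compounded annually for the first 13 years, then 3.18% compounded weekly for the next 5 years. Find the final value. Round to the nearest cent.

Phase 1: 91,125·(1 + 0.1093)^13 ≈ 350,973.8100.
Phase 2: 350,973.8100·(1 + 0.0318/52)^260 ≈ 411,439.9203.

$411,439.92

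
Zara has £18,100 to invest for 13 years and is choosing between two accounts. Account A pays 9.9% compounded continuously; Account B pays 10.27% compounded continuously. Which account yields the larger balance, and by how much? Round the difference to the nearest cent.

Account B, by £3,230.33

A: e^(0.099·13) = e^1.287 ≈ 3.6219045273, so 18,100 × 3.6219045273 ≈ 65,556.4719.
B: e^(0.1027·13) = e^1.3351 ≈ 3.800375965, so 18,100 × 3.800375965 ≈ 68,786.8050.
Difference ≈ 3,230.3330 in favor of B.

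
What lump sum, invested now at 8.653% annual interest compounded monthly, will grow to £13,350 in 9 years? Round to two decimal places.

Growth factor = (1 + 0.08653/12)^108 ≈ 2.1727108657.
P = 13,350/2.1727108657 ≈ 6,144.3979.

£6,144.40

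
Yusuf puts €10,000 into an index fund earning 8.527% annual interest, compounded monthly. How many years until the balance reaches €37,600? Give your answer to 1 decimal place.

(1 + 0.00710583)^(12t) = 37,600/10,000 = 3.76.
12t·ln(1 + 0.00710583) = ln(3.76); 12t = 1.3244/0.00708071 ≈ 187.0462.
t ≈ 15.5872 years.

15.6 years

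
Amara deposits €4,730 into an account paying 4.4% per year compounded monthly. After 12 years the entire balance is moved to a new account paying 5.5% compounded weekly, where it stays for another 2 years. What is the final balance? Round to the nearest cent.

€8,943.27

Phase 1: 4,730·(1 + 0.044/12)^144 ≈ 8,012.1534.
Phase 2: 8,012.1534·(1 + 0.055/52)^104 ≈ 8,943.2712.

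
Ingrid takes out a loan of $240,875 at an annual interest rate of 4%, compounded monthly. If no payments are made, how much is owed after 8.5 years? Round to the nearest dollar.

Growth factor = (1 + 0.04/12)^102 ≈ 1.40415344291.
A ≈ 240,875 × 1.40415344291 ≈ 338,225.4606.

$338,225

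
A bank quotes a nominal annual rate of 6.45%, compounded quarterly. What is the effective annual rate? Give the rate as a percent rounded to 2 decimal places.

6.61%

One year is 4 periods at 0.016125 each: (1 + 0.016125)^4 ≈ 1.066077.
EAR = 1.066077 − 1 ≈ 6.60769%.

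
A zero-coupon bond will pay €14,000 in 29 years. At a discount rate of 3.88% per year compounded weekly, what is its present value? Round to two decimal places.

Growth factor = (1 + 0.0388/52)^1508 ≈ 3.079540577.
P = 14,000/3.079540577 ≈ 4,546.1327.

€4,546.13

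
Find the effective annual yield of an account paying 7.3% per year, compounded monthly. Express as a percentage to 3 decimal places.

7.549%

One year is 12 periods at 0.00608333 each: (1 + 0.00608333)^12 ≈ 1.075493.
EAR = 1.075493 − 1 ≈ 7.54927%.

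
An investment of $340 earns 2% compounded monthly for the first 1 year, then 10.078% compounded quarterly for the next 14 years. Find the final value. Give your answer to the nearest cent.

$1,397.40

After 1 years at 2%: 340 × 1.020184356 ≈ 346.8627.
Then 14 years at 10.078%: 346.8627 × 4.028680691 ≈ 1,397.3990.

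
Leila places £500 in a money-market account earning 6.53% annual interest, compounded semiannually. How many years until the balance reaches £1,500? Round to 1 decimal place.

We need (1 + 0.03265)^(2t) = 3, so 2t = ln 3 / ln 1.03265 ≈ 34.1945.
t ≈ 34.1945/2 = 17.0973 years.

17.1 years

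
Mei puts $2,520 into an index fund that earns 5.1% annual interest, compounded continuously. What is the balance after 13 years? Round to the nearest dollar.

$4,890

A = P·e^(rt) = 2,520·e^(0.051·13) = 2,520·e^0.663.
e^0.663 ≈ 1.940605427, so A ≈ 4,890.3257.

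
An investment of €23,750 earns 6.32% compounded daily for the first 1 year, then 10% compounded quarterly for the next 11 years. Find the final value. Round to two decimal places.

€74,982.29

Phase 1: 23,750·(1 + 0.0632/365)^365 ≈ 25,299.3084.
Phase 2: 25,299.3084·(1 + 0.025)^44 ≈ 74,982.2946.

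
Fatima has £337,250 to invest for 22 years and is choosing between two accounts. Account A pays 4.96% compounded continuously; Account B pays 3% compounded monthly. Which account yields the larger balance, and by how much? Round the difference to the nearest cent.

A: e^(0.0496·22) = e^1.0912 ≈ 2.977845343784, so 337,250 × 2.977845343784 ≈ 1,004,278.3422.
B: (1 + 0.0025)^264 ≈ 1.93319944215, so 337,250 × 1.93319944215 ≈ 651,971.5119.
Difference ≈ 352,306.8303 in favor of A.

Account A, by £352,306.83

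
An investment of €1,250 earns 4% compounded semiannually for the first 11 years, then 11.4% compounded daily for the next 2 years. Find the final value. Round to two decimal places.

€2,427.27

Phase 1: 1,250·(1 + 0.02)^22 ≈ 1,932.4746.
Phase 2: 1,932.4746·(1 + 0.114/365)^730 ≈ 2,427.2666.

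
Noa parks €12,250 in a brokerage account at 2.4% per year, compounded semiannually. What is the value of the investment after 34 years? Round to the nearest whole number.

€27,568

Periodic rate = 2.4%/2 = 0.012; periods = 2·34 = 68.
A = 12,250·(1 + 0.012)^68 ≈ 12,250·2.2504784068 ≈ 27,568.3605.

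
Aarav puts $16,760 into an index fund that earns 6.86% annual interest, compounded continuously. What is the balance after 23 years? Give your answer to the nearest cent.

A = P·e^(rt) = 16,760·e^(0.0686·23) = 16,760·e^1.5778.
e^1.5778 ≈ 4.8442866488, so A ≈ 81,190.2442.

$81,190.24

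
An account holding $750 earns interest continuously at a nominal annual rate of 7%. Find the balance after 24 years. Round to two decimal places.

$4,024.17

A = P·e^(rt) = 750·e^(0.07·24) = 750·e^1.68.
e^1.68 ≈ 5.365555971, so A ≈ 4,024.1670.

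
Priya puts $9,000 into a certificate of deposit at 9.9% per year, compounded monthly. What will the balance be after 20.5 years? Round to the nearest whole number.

Growth factor = (1 + 0.00825)^246 ≈ 7.5471806807.
A ≈ 9,000 × 7.5471806807 ≈ 67,924.6261.

$67,925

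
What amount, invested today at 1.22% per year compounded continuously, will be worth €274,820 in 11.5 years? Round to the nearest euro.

P = A·e^(−rt) = 274,820·e^(−0.1403).
e^(−0.1403) ≈ 0.869097467045, so P ≈ 238,845.3659.

€238,845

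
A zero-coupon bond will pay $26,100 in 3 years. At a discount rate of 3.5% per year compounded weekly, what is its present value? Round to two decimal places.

Periodic rate = 3.5%/52 = 0.000673077; 156 periods.
P = 26,100/(1 + 0.035/52)^156 ≈ 26,100/1.11067138 ≈ 23,499.3000.

$23,499.30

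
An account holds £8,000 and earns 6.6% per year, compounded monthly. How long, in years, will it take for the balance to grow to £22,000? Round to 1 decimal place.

15.4 years

We need (1 + 0.0055)^(12t) = 2.75, so 12t = ln 2.75 / ln 1.0055 ≈ 184.4328.
t ≈ 184.4328/12 = 15.3694 years.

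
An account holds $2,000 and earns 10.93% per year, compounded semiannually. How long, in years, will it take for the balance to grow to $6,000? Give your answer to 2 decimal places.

(1 + 0.05465)^(2t) = 6,000/2,000 = 3.
2t·ln(1 + 0.05465) = ln(3); 2t = 1.0986/0.053209 ≈ 20.6471.
t ≈ 10.3236 years.

10.32 years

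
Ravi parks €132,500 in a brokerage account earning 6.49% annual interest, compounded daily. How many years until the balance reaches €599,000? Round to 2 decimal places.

We need (1 + 0.000177808)^(365t) = 4.5208, so 365t = ln 4.5208 / ln 1.000178 ≈ 8485.6205.
t ≈ 8485.6205/365 = 23.2483 years.

23.25 years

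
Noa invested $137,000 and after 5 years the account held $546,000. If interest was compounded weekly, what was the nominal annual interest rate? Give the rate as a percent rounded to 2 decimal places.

(1 + r/52)^260 = 546,000/137,000 = 3.9854.
1 + r/52 = 3.9854^(1/260) ≈ 1.005332, so r/52 ≈ 0.005332.
r ≈ 52·0.005332 = 27.72642%.

27.73%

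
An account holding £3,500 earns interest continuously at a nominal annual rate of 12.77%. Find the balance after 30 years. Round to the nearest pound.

A = P·e^(rt) = 3,500·e^(0.1277·30) = 3,500·e^3.831.
e^3.831 ≈ 46.1086238114, so A ≈ 161,380.1833.

£161,380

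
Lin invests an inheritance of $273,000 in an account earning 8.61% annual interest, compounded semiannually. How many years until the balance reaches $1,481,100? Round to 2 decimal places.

(1 + 0.04305)^(2t) = 1,481,100/273,000 = 5.4253.
2t·ln(1 + 0.04305) = ln(5.4253); 2t = 1.6911/0.0421491 ≈ 40.1211.
t ≈ 20.0605 years.

20.06 years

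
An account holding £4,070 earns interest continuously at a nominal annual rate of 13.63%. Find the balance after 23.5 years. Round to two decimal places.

£100,152.40

A = P·e^(rt) = 4,070·e^(0.1363·23.5) = 4,070·e^3.20305.
e^3.20305 ≈ 24.6074686372, so A ≈ 100,152.3974.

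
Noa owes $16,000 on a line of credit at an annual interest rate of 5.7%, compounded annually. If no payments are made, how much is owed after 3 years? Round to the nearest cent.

Annual rate = 5.7% = 0.057; years = 3.
A = 16,000·(1 + 0.057)^3 ≈ 16,000·1.180932193 ≈ 18,894.9151.

$18,894.92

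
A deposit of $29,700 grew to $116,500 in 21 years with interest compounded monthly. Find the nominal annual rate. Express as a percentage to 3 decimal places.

6.526%

(1 + r/12)^252 = 116,500/29,700 = 3.92256.
1 + r/12 = 3.92256^(1/252) ≈ 1.005438, so r/12 ≈ 0.00543832.
r ≈ 12·0.00543832 = 6.52599%.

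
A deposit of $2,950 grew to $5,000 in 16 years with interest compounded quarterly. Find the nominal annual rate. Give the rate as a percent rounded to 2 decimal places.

3.31%

(1 + r/4)^64 = 5,000/2,950 = 1.69492.
1 + r/4 = 1.69492^(1/64) ≈ 1.008278, so r/4 ≈ 0.00827834.
r ≈ 4·0.00827834 = 3.31134%.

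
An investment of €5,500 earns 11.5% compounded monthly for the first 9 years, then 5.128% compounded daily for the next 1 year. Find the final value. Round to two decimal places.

€16,217.59

After 9 years at 11.5%: 5,500 × 2.8012677537 ≈ 15,406.9726.
Then 1 years at 5.128%: 15,406.9726 × 1.0526137935 ≈ 16,217.5919.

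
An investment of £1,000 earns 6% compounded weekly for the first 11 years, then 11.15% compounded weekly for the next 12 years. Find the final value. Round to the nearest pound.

Phase 1: 1,000·(1 + 0.06/52)^572 ≈ 1,934.0563.
Phase 2: 1,934.0563·(1 + 0.1115/52)^624 ≈ 7,360.9359.

£7,361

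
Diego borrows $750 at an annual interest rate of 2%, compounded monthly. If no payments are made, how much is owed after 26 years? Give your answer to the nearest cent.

$1,260.97

Growth factor = (1 + 0.02/12)^312 ≈ 1.681299737.
A ≈ 750 × 1.681299737 ≈ 1,260.9748.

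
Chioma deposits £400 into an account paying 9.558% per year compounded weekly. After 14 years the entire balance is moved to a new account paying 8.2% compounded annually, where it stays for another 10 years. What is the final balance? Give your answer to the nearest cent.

£3,349.17

Phase 1: 400·(1 + 0.09558/52)^728 ≈ 1,522.8765.
Phase 2: 1,522.8765·(1 + 0.082)^10 ≈ 3,349.1708.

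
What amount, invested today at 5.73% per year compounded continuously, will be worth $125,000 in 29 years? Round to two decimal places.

P = A·e^(−rt) = 125,000·e^(−1.6617).
e^(−1.6617) ≈ 0.189816018431, so P ≈ 23,727.0023.

$23,727.00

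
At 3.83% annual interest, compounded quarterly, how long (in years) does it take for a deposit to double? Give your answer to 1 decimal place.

(1 + 0.009575)^(4t) = 2.
4t = ln 2 / ln(1 + 0.009575) ≈ 0.69315/0.00952945 ≈ 72.7374.
t ≈ 18.1843.

18.2 years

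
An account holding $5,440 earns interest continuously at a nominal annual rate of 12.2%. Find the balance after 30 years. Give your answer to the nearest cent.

A = P·e^(rt) = 5,440·e^(0.122·30) = 5,440·e^3.66.
e^3.66 ≈ 38.8613428713, so A ≈ 211,405.7052.

$211,405.71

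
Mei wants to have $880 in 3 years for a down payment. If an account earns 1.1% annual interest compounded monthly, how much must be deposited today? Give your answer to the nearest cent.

Periodic rate = 1.1%/12 = 0.000916667; 36 periods.
P = 880/(1 + 0.011/12)^36 ≈ 880/1.03353492 ≈ 851.4468.

$851.45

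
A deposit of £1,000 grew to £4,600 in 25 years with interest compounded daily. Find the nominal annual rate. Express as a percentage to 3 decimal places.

6.105%

(1 + r/365)^9125 = 4,600/1,000 = 4.6.
1 + r/365 = 4.6^(1/9125) ≈ 1.000167, so r/365 ≈ 0.000167253.
r ≈ 365·0.000167253 = 6.10474%.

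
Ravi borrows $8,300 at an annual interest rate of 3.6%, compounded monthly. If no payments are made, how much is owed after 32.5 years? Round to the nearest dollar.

Periodic rate = 3.6%/12 = 0.003; periods = 12·32.5 = 390.
A = 8,300·(1 + 0.003)^390 ≈ 8,300·3.2163542645 ≈ 26,695.7404.

$26,696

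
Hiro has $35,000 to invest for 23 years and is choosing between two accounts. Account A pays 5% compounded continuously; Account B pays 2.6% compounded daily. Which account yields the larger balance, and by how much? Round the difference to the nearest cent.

A: e^(0.05·23) = e^1.15 ≈ 3.15819290969, so 35,000 × 3.15819290969 ≈ 110,536.7518.
B: (1 + 0.026/365)^8395 ≈ 1.8184394758, so 35,000 × 1.8184394758 ≈ 63,645.3817.
Difference ≈ 46,891.3702 in favor of A.

Account A, by $46,891.37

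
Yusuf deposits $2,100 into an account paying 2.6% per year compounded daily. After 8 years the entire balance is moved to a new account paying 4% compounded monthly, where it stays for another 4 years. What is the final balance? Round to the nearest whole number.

After 8 years at 2.6%: 2,100 × 1.231204049 ≈ 2,585.5285.
Then 4 years at 4%: 2,585.5285 × 1.17319867 ≈ 3,033.3386.

$3,033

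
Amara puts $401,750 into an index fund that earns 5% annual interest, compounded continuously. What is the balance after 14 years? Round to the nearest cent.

A = P·e^(rt) = 401,750·e^(0.05·14) = 401,750·e^0.7.
e^0.7 ≈ 2.01375270747, so A ≈ 809,025.1502.

$809,025.15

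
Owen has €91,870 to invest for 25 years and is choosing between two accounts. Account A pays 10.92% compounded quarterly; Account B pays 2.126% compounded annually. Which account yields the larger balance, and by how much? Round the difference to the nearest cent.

Account A growth factor: (1 + 0.0273)^100 ≈ 14.78185069731; balance ≈ 1,358,008.6236.
Account B growth factor: (1 + 0.02126)^25 ≈ 1.69202997483; balance ≈ 155,446.7938.
Account A is larger by 1,202,561.8298.

Account A, by €1,202,561.83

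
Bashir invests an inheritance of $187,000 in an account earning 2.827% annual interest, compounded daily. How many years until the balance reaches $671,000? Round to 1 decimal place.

We need (1 + 0.0000774521)^(365t) = 3.5882, so 365t = ln 3.5882 / ln 1.000077 ≈ 16496.7863.
t ≈ 16496.7863/365 = 45.1967 years.

45.2 years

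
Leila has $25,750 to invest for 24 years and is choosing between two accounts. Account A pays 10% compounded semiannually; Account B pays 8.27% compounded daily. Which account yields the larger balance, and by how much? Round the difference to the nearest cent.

A: (1 + 0.05)^48 ≈ 10.4012696469, so 25,750 × 10.4012696469 ≈ 267,832.6934.
B: (1 + 0.0827/365)^8760 ≈ 7.27595576156, so 25,750 × 7.27595576156 ≈ 187,355.8609.
Difference ≈ 80,476.8325 in favor of A.

Account A, by $80,476.83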